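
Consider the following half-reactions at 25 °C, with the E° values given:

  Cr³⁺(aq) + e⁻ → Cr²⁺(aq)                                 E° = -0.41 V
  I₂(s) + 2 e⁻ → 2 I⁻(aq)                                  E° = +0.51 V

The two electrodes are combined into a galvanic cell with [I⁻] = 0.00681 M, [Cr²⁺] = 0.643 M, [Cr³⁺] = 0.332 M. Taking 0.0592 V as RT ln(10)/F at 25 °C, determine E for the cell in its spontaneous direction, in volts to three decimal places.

I₂/I⁻ is the cathode (higher E°), Cr³⁺/Cr²⁺ the anode: E°cell = +0.51 − (-0.41) = +0.92 V, n = 2.
Overall: I₂(s) + 2 Cr²⁺(aq) → 2 I⁻(aq) + 2 Cr³⁺(aq)
Q = [I⁻]^2·[Cr³⁺]^2 / ([Cr²⁺]^2); log Q = -4.908.
E = E° − (0.0592/n) log Q = +0.92 − (0.0592/2)(-4.908) = +1.065 V.

+1.065 V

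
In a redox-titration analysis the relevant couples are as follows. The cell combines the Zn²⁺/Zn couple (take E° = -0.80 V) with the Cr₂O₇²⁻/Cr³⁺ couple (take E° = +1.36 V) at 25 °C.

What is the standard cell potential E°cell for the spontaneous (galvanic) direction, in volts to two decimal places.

+2.16 V

The Cr₂O₇²⁻/Cr³⁺ couple has the higher reduction potential, so it is the cathode; Zn²⁺/Zn is oxidised at the anode.
E°cell = E°(cathode) − E°(anode) = (+1.36) − (-0.80) = +2.16 V.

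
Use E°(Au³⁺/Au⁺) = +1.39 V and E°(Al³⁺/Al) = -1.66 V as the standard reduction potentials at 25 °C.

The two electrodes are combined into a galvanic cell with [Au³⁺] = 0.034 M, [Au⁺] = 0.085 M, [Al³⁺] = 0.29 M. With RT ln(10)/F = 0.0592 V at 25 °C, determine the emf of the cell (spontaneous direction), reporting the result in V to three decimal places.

Au³⁺/Au⁺ is the cathode (higher E°), Al³⁺/Al the anode: E°cell = +1.39 − (-1.66) = +3.05 V, n = 6.
Overall: 3 Au³⁺(aq) + 2 Al(s) → 3 Au⁺(aq) + 2 Al³⁺(aq)
Q = [Au⁺]^3·[Al³⁺]^2 / ([Au³⁺]^3); log Q = 0.119.
E = E° − (0.0592/n) log Q = +3.05 − (0.0592/6)(0.119) = +3.049 V.

+3.049 V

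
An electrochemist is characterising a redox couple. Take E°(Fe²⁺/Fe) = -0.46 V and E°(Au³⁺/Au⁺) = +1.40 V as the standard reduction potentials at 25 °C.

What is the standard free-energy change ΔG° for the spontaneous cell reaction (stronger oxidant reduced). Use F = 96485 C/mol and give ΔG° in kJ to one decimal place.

Au³⁺/Au⁺ (E° = +1.40 V) is the cathode; Fe²⁺/Fe (E° = -0.46 V) is the anode, so E°cell = +1.86 V.
Balancing electrons gives n = 2 (lcm of 2 and 2).
ΔG° = −nFE° = −(2)(96485)(+1.86) = -358,924 J = -358.9 kJ.

-358.9 kJ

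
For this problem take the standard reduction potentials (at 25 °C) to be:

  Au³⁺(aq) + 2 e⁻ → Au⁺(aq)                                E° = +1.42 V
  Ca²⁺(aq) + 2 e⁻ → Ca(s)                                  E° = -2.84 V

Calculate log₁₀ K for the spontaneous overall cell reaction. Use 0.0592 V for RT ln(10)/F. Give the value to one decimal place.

Cathode: Au³⁺/Au⁺; anode: Ca²⁺/Ca. E°cell = +4.26 V, n = 2.
log K = nE°cell / 0.0592 = (2)(+4.26) / 0.0592 = 143.9.

143.9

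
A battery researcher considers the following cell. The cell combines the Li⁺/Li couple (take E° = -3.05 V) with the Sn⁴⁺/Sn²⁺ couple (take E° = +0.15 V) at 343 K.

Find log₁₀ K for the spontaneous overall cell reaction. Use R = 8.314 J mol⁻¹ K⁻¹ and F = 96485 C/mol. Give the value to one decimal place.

94.0

Cathode: Sn⁴⁺/Sn²⁺; anode: Li⁺/Li. E°cell = (+0.15) − (-3.05) = +3.20 V, with n = 2.
ΔG° = −nFE° = −RT ln K, so ln K = nFE°/(RT) = (2)(96485)(+3.20) / ((8.314)(343)) = 216.539.
log₁₀ K = 216.539 / ln 10 = 94.0.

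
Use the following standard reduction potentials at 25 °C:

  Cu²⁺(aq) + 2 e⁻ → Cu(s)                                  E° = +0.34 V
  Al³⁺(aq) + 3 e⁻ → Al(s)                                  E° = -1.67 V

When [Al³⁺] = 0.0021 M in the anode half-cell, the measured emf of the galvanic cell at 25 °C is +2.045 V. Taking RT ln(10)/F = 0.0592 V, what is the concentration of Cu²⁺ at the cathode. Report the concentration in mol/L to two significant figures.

0.25 M

Cu²⁺/Cu is the cathode, Al³⁺/Al the anode: E°cell = +2.01 V, n = 6.
Overall reaction: 3 Cu²⁺(aq) + 2 Al(s) → 3 Cu(s) + 2 Al³⁺(aq); Q = [Al³⁺]^2/[Cu²⁺]^3.
From E = E° − (0.0592/n) log Q: log Q = (E° − E)·n/0.0592 = (+2.01 − (+2.045))·6/0.0592 = -3.5473.
So 3·log[Cu²⁺] = 2·log(0.0021) − log Q = -5.3556 − (-3.5473) = -1.8083; log[Cu²⁺] = -1.8083 / 3 = -0.6028; [Cu²⁺] = 10^(-0.6028) ≈ 0.25 M.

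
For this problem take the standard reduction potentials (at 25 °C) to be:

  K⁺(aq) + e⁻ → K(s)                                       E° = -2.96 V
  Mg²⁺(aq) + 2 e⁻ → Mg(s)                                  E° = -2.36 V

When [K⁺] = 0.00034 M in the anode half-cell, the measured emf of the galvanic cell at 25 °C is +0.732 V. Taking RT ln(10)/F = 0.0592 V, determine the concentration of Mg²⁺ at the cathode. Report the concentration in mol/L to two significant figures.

Mg²⁺/Mg is the cathode, K⁺/K the anode: E°cell = +0.60 V, n = 2.
Overall reaction: Mg²⁺(aq) + 2 K(s) → Mg(s) + 2 K⁺(aq); Q = [K⁺]^2/[Mg²⁺]^1.
From E = E° − (0.0592/n) log Q: log Q = (E° − E)·n/0.0592 = (+0.60 − (+0.732))·2/0.0592 = -4.4595.
So 1·log[Mg²⁺] = 2·log(0.00034) − log Q = -6.9370 − (-4.4595) = -2.4775; [Mg²⁺] = 10^(-2.4775) ≈ 0.0033 M.

0.0033 M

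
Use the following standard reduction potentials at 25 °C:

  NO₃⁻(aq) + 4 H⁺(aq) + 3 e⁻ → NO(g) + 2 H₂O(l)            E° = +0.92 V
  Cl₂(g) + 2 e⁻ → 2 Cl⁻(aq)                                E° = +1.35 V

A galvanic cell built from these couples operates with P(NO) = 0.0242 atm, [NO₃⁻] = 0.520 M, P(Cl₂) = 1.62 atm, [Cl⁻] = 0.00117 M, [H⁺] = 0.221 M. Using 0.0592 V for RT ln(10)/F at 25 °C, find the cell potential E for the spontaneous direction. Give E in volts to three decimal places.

Cl₂/Cl⁻ is the cathode (higher E°), NO₃⁻/NO the anode: E°cell = +1.35 − (+0.92) = +0.43 V, n = 6.
Overall: 3 Cl₂(g) + 2 NO(g) + 4 H₂O(l) → 6 Cl⁻(aq) + 2 NO₃⁻(aq) + 8 H⁺(aq)
Q = [Cl⁻]^6·[NO₃⁻]^2·[H⁺]^8 / (P(Cl₂)^3·P(NO)^2); log Q = -20.800.
E = E° − (0.0592/n) log Q = +0.43 − (0.0592/6)(-20.800) = +0.635 V.

+0.635 V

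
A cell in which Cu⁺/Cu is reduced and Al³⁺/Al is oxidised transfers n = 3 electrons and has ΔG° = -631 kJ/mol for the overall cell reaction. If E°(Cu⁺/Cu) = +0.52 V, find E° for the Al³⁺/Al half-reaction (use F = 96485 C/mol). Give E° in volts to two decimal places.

E°cell = −ΔG°/(nF) = −(-631×10³)/((3)(96485)) = +2.180 V.
Since Cu⁺/Cu is the cathode and Al³⁺/Al the anode, E°cell = E°(Cu⁺/Cu) − E°(Al³⁺/Al).
So E°(Al³⁺/Al) = E°(Cu⁺/Cu) − E°cell = (+0.52) − (+2.180) = -1.66 V.

-1.66 V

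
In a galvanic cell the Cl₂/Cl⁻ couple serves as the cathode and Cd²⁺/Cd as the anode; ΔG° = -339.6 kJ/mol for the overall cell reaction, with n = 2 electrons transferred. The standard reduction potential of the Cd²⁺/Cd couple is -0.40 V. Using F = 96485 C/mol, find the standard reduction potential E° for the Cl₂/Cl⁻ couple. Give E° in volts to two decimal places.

E°cell = −ΔG°/(nF) = −(-339.6×10³)/((2)(96485)) = +1.760 V.
Since Cl₂/Cl⁻ is the cathode and Cd²⁺/Cd the anode, E°cell = E°(Cl₂/Cl⁻) − E°(Cd²⁺/Cd).
So E°(Cl₂/Cl⁻) = E°cell + E°(Cd²⁺/Cd) = +1.760 + (-0.40) = +1.36 V.

+1.36 V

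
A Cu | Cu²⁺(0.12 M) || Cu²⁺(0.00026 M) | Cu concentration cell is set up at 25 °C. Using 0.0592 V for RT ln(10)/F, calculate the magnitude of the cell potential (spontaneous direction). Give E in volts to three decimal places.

For a concentration cell E°cell = 0. The 0.12 M side is the cathode (reduction is favoured where [Cu²⁺] is higher).
With n = 2, E = −(0.0592/2) log([Cu²⁺]ₐₙ/[Cu²⁺]꜀ₐₜ) = −(0.0592/2) log(0.00026/0.12) = −(0.0592/2)(-2.664) = +0.079 V.

+0.079 V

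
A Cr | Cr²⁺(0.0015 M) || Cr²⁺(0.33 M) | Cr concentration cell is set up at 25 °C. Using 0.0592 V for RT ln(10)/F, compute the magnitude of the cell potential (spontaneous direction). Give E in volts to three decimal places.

For a concentration cell E°cell = 0. The 0.33 M side is the cathode (reduction is favoured where [Cr²⁺] is higher).
With n = 2, E = −(0.0592/2) log([Cr²⁺]ₐₙ/[Cr²⁺]꜀ₐₜ) = −(0.0592/2) log(0.0015/0.33) = −(0.0592/2)(-2.342) = +0.069 V.

+0.069 V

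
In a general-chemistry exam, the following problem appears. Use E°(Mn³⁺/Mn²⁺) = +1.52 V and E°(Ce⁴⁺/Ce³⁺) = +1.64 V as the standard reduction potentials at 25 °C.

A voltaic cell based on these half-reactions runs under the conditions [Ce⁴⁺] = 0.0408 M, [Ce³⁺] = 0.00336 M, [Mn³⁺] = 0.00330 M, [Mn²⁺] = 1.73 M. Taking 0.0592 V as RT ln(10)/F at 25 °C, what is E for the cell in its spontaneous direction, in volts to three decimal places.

Ce⁴⁺/Ce³⁺ is the cathode (higher E°), Mn³⁺/Mn²⁺ the anode: E°cell = +1.64 − (+1.52) = +0.12 V, n = 1.
Overall: Ce⁴⁺(aq) + Mn²⁺(aq) → Ce³⁺(aq) + Mn³⁺(aq)
Q = [Ce³⁺]·[Mn³⁺] / ([Ce⁴⁺]·[Mn²⁺]); log Q = -3.804.
E = E° − (0.0592/n) log Q = +0.12 − (0.0592/1)(-3.804) = +0.345 V.

+0.345 V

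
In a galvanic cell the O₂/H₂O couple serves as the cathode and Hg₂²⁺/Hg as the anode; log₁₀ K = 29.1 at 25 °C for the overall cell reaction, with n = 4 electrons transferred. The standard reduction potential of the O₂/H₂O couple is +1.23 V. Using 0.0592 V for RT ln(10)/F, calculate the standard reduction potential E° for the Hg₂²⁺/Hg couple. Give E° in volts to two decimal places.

E°cell = (0.0592/n)·log K = (0.0592/4)(29.1) = +0.431 V.
Since O₂/H₂O is the cathode and Hg₂²⁺/Hg the anode, E°cell = E°(O₂/H₂O) − E°(Hg₂²⁺/Hg).
So E°(Hg₂²⁺/Hg) = E°(O₂/H₂O) − E°cell = (+1.23) − (+0.431) = +0.80 V.

+0.80 V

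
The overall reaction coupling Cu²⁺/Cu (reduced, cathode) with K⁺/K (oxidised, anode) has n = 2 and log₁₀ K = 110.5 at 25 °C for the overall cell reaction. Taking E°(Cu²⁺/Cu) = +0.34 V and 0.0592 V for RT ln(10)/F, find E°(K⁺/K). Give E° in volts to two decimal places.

-2.93 V

E°cell = (0.0592/n)·log K = (0.0592/2)(110.5) = +3.271 V.
Since Cu²⁺/Cu is the cathode and K⁺/K the anode, E°cell = E°(Cu²⁺/Cu) − E°(K⁺/K).
So E°(K⁺/K) = E°(Cu²⁺/Cu) − E°cell = (+0.34) − (+3.271) = -2.93 V.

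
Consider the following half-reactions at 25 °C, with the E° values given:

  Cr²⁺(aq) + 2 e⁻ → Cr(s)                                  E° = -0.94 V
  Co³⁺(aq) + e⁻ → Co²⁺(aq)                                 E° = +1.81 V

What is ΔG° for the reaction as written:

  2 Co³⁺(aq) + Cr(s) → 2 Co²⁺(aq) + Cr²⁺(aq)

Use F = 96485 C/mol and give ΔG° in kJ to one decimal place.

-530.7 kJ

As written, Co³⁺/Co²⁺ is reduced (cathode) and Cr²⁺/Cr is oxidised (anode), so E°cell = (+1.81) − (-0.94) = +2.75 V.
Balancing electrons gives n = 2.
ΔG° = −nFE° = −(2)(96485)(+2.75) = -530,668 J = -530.7 kJ.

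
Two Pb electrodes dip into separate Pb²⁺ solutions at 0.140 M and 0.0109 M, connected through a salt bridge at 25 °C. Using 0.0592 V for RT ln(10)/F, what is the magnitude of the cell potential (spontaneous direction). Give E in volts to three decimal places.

+0.033 V

For a concentration cell E°cell = 0. The 0.140 M side is the cathode (reduction is favoured where [Pb²⁺] is higher).
With n = 2, E = −(0.0592/2) log([Pb²⁺]ₐₙ/[Pb²⁺]꜀ₐₜ) = −(0.0592/2) log(0.0109/0.14) = −(0.0592/2)(-1.109) = +0.033 V.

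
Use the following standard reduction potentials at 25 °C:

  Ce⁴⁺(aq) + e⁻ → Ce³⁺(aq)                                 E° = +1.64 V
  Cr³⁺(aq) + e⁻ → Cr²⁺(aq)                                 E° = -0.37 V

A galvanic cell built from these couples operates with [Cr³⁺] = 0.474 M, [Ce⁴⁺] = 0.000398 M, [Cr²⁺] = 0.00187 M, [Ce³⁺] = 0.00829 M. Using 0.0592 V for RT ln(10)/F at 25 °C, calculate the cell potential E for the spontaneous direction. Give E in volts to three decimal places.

+1.790 V

Ce⁴⁺/Ce³⁺ is the cathode (higher E°), Cr³⁺/Cr²⁺ the anode: E°cell = +1.64 − (-0.37) = +2.01 V, n = 1.
Overall: Ce⁴⁺(aq) + Cr²⁺(aq) → Ce³⁺(aq) + Cr³⁺(aq)
Q = [Ce³⁺]·[Cr³⁺] / ([Ce⁴⁺]·[Cr²⁺]); log Q = 3.723.
E = E° − (0.0592/n) log Q = +2.01 − (0.0592/1)(3.723) = +1.790 V.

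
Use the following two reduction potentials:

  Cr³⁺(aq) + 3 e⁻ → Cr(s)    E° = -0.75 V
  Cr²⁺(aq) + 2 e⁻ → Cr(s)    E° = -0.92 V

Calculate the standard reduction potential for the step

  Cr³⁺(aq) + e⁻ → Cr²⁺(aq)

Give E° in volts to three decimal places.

-0.410 V

Sequential free energies add, so n₃E°₃ = n₁E°₁ + n₂E°₂.
With n₃ = 3, and the known step contributing 2×(-0.92) V, the unknown satisfies 1·E° = 3×(-0.75) − 2×(-0.92) = -0.410.
E° = -0.410 / 1 = -0.410 V.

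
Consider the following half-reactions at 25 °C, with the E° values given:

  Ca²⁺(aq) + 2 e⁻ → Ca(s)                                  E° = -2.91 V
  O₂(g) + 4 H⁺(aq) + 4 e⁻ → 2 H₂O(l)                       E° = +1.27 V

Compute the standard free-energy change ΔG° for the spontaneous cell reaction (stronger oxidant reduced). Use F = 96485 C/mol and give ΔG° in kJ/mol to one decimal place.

-1613.2 kJ/mol

O₂/H₂O (E° = +1.27 V) is the cathode; Ca²⁺/Ca (E° = -2.91 V) is the anode, so E°cell = +4.18 V.
Balancing electrons gives n = 4 (lcm of 4 and 2).
ΔG° = −nFE° = −(4)(96485)(+4.18) = -1,613,229 J = -1613.2 kJ/mol.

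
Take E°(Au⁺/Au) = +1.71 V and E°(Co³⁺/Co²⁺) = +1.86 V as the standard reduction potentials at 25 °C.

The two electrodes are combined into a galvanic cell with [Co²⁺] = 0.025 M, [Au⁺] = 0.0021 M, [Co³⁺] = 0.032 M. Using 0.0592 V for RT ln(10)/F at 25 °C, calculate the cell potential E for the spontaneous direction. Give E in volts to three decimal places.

+0.315 V

Co³⁺/Co²⁺ is the cathode (higher E°), Au⁺/Au the anode: E°cell = +1.86 − (+1.71) = +0.15 V, n = 1.
Overall: Co³⁺(aq) + Au(s) → Co²⁺(aq) + Au⁺(aq)
Q = [Co²⁺]·[Au⁺] / ([Co³⁺]); log Q = -2.785.
E = E° − (0.0592/n) log Q = +0.15 − (0.0592/1)(-2.785) = +0.315 V.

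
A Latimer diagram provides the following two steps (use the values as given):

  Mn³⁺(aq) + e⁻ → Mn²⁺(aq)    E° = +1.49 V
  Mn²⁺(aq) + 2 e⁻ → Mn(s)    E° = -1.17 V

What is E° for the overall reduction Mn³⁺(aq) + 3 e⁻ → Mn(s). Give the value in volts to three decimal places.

Since ΔG° = −nFE° is additive over sequential reductions, n₃E°₃ = n₁E°₁ + n₂E°₂.
E°₃ = (1×+1.49 + 2×-1.17) / 3 = (-0.850) / 3 = -0.283 V.
Simply averaging or adding the two E° values would be wrong; the electron-weighted sum is required.

-0.283 V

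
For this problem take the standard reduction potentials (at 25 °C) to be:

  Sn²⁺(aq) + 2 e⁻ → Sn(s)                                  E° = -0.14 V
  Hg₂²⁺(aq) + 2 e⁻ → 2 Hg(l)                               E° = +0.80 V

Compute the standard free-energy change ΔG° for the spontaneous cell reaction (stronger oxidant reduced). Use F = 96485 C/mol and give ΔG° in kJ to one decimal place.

-181.4 kJ

Hg₂²⁺/Hg (E° = +0.80 V) is the cathode; Sn²⁺/Sn (E° = -0.14 V) is the anode, so E°cell = +0.94 V.
Balancing electrons gives n = 2 (lcm of 2 and 2).
ΔG° = −nFE° = −(2)(96485)(+0.94) = -181,392 J = -181.4 kJ.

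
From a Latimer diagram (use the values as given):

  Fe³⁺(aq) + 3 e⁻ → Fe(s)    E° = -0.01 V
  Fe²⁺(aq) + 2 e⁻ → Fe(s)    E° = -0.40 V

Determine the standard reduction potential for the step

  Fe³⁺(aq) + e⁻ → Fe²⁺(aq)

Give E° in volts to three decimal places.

+0.770 V

Sequential free energies add, so n₃E°₃ = n₁E°₁ + n₂E°₂.
With n₃ = 3, and the known step contributing 2×(-0.40) V, the unknown satisfies 1·E° = 3×(-0.01) − 2×(-0.40) = +0.770.
E° = +0.770 / 1 = +0.770 V.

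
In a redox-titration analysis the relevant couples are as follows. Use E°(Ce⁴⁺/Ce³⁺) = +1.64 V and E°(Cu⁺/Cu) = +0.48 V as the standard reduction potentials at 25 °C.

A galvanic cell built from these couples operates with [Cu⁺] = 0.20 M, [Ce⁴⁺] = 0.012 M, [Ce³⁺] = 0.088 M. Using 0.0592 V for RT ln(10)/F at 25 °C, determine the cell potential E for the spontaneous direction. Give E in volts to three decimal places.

Ce⁴⁺/Ce³⁺ is the cathode (higher E°), Cu⁺/Cu the anode: E°cell = +1.64 − (+0.48) = +1.16 V, n = 1.
Overall: Ce⁴⁺(aq) + Cu(s) → Ce³⁺(aq) + Cu⁺(aq)
Q = [Ce³⁺]·[Cu⁺] / ([Ce⁴⁺]); log Q = 0.166.
E = E° − (0.0592/n) log Q = +1.16 − (0.0592/1)(0.166) = +1.150 V.

+1.150 V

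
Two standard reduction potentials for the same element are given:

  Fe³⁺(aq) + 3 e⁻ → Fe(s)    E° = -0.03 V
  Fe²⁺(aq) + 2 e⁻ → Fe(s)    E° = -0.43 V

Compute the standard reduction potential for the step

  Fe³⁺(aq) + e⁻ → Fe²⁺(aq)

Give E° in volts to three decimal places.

+0.770 V

Sequential free energies add, so n₃E°₃ = n₁E°₁ + n₂E°₂.
With n₃ = 3, and the known step contributing 2×(-0.43) V, the unknown satisfies 1·E° = 3×(-0.03) − 2×(-0.43) = +0.770.
E° = +0.770 / 1 = +0.770 V.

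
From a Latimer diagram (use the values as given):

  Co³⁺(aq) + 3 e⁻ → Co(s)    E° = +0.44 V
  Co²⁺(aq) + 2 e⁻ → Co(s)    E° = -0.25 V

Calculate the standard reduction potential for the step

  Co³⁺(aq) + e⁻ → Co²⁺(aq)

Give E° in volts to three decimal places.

+1.820 V

Sequential free energies add, so n₃E°₃ = n₁E°₁ + n₂E°₂.
With n₃ = 3, and the known step contributing 2×(-0.25) V, the unknown satisfies 1·E° = 3×(+0.44) − 2×(-0.25) = +1.820.
E° = +1.820 / 1 = +1.820 V.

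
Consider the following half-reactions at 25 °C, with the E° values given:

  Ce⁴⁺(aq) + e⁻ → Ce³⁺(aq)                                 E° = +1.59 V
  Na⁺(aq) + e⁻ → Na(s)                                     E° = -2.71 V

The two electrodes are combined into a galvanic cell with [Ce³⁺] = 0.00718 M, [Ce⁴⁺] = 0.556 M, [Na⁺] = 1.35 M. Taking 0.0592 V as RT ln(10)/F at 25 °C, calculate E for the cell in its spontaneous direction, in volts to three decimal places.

+4.404 V

Ce⁴⁺/Ce³⁺ is the cathode (higher E°), Na⁺/Na the anode: E°cell = +1.59 − (-2.71) = +4.30 V, n = 1.
Overall: Ce⁴⁺(aq) + Na(s) → Ce³⁺(aq) + Na⁺(aq)
Q = [Ce³⁺]·[Na⁺] / ([Ce⁴⁺]); log Q = -1.759.
E = E° − (0.0592/n) log Q = +4.30 − (0.0592/1)(-1.759) = +4.404 V.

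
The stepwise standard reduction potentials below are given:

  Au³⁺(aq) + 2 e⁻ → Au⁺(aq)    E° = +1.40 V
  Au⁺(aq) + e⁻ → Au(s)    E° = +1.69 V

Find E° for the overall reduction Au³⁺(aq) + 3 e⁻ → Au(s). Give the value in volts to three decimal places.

+1.497 V

Standard free energies of sequential steps add: ΔG°₃ = ΔG°₁ + ΔG°₂, so n₃E°₃ = n₁E°₁ + n₂E°₂.
E°₃ = (2×+1.40 + 1×+1.69) / 3 = (+4.490) / 3 = +1.497 V.
E° values themselves are not directly additive — weighting by electron count is essential.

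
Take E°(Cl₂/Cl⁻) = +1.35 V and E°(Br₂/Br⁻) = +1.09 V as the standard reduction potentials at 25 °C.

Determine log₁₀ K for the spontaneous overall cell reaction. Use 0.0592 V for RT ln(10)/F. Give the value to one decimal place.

8.8

Cathode: Cl₂/Cl⁻; anode: Br₂/Br⁻. E°cell = +0.26 V, n = 2.
log K = nE°cell / 0.0592 = (2)(+0.26) / 0.0592 = 8.8.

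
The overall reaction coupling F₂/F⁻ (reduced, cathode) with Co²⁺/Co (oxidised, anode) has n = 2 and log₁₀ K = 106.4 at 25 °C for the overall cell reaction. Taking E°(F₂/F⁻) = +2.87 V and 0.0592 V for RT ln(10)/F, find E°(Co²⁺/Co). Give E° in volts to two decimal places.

E°cell = (0.0592/n)·log K = (0.0592/2)(106.4) = +3.149 V.
Since F₂/F⁻ is the cathode and Co²⁺/Co the anode, E°cell = E°(F₂/F⁻) − E°(Co²⁺/Co).
So E°(Co²⁺/Co) = E°(F₂/F⁻) − E°cell = (+2.87) − (+3.149) = -0.28 V.

-0.28 V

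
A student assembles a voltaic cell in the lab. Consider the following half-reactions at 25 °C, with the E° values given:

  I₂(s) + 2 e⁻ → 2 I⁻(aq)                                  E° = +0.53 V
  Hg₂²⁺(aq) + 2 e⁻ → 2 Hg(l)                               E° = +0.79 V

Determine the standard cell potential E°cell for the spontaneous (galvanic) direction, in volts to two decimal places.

+0.26 V

The Hg₂²⁺/Hg couple has the higher reduction potential, so it is the cathode; I₂/I⁻ is oxidised at the anode.
E°cell = E°(cathode) − E°(anode) = (+0.79) − (+0.53) = +0.26 V.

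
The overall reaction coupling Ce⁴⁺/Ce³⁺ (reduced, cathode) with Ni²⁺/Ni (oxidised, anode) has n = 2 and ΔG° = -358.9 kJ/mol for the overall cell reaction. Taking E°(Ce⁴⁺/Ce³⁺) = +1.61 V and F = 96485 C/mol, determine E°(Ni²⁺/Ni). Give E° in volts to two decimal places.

-0.25 V

E°cell = −ΔG°/(nF) = −(-358.9×10³)/((2)(96485)) = +1.860 V.
Since Ce⁴⁺/Ce³⁺ is the cathode and Ni²⁺/Ni the anode, E°cell = E°(Ce⁴⁺/Ce³⁺) − E°(Ni²⁺/Ni).
So E°(Ni²⁺/Ni) = E°(Ce⁴⁺/Ce³⁺) − E°cell = (+1.61) − (+1.860) = -0.25 V.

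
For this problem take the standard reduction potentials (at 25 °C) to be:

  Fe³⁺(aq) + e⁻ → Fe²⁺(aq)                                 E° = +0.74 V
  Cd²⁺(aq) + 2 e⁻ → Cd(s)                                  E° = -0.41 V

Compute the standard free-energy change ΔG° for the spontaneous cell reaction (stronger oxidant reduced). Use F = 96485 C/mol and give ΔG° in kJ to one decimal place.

Fe³⁺/Fe²⁺ (E° = +0.74 V) is the cathode; Cd²⁺/Cd (E° = -0.41 V) is the anode, so E°cell = +1.15 V.
Balancing electrons gives n = 2 (lcm of 1 and 2).
ΔG° = −nFE° = −(2)(96485)(+1.15) = -221,915 J = -221.9 kJ.

-221.9 kJ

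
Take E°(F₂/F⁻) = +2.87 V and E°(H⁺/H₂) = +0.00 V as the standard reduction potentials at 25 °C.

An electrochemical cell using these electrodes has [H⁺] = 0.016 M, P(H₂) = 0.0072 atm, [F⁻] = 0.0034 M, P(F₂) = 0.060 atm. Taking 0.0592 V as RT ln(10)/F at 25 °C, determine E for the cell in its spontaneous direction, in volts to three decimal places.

+3.023 V

F₂/F⁻ is the cathode (higher E°), H⁺/H₂ the anode: E°cell = +2.87 − (+0.00) = +2.87 V, n = 2.
Overall: F₂(g) + H₂(g) → 2 F⁻(aq) + 2 H⁺(aq)
Q = [F⁻]^2·[H⁺]^2 / (P(F₂)·P(H₂)); log Q = -5.164.
E = E° − (0.0592/n) log Q = +2.87 − (0.0592/2)(-5.164) = +3.023 V.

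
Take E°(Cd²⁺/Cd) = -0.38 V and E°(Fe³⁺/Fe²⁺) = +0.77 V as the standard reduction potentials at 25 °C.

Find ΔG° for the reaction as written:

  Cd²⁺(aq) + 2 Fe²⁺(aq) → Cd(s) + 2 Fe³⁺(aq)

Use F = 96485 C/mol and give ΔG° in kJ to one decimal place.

As written, Cd²⁺/Cd is reduced (cathode) and Fe³⁺/Fe²⁺ is oxidised (anode), so E°cell = (-0.38) − (+0.77) = -1.15 V.
Balancing electrons gives n = 2.
ΔG° = −nFE° = −(2)(96485)(-1.15) = 221,915 J = +221.9 kJ.

+221.9 kJ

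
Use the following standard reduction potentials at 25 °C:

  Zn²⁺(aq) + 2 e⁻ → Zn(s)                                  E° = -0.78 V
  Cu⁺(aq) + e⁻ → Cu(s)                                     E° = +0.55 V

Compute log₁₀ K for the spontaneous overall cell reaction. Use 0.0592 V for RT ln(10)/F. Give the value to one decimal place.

Cathode: Cu⁺/Cu; anode: Zn²⁺/Zn. E°cell = +1.33 V, n = 2.
log K = nE°cell / 0.0592 = (2)(+1.33) / 0.0592 = 44.9.

44.9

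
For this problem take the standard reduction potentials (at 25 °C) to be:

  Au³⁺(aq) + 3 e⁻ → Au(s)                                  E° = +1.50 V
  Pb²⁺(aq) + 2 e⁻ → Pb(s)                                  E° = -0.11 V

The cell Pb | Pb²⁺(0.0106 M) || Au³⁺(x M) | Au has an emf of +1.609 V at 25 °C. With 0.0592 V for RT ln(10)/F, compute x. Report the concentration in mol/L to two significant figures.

Au³⁺/Au is the cathode, Pb²⁺/Pb the anode: E°cell = +1.61 V, n = 6.
Overall reaction: 2 Au³⁺(aq) + 3 Pb(s) → 2 Au(s) + 3 Pb²⁺(aq); Q = [Pb²⁺]^3/[Au³⁺]^2.
From E = E° − (0.0592/n) log Q: log Q = (E° − E)·n/0.0592 = (+1.61 − (+1.609))·6/0.0592 = 0.1014.
So 2·log[Au³⁺] = 3·log(0.0106) − log Q = -5.9241 − (0.1014) = -6.0255; log[Au³⁺] = -6.0255 / 2 = -3.0128; [Au³⁺] = 10^(-3.0128) ≈ 0.00097 M.

0.00097 M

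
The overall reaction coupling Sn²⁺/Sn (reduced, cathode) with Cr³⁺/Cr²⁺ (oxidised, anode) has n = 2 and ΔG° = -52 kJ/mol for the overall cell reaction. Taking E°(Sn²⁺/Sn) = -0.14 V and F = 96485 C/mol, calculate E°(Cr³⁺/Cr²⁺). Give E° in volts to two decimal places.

-0.41 V

E°cell = −ΔG°/(nF) = −(-52×10³)/((2)(96485)) = +0.269 V.
Since Sn²⁺/Sn is the cathode and Cr³⁺/Cr²⁺ the anode, E°cell = E°(Sn²⁺/Sn) − E°(Cr³⁺/Cr²⁺).
So E°(Cr³⁺/Cr²⁺) = E°(Sn²⁺/Sn) − E°cell = (-0.14) − (+0.269) = -0.41 V.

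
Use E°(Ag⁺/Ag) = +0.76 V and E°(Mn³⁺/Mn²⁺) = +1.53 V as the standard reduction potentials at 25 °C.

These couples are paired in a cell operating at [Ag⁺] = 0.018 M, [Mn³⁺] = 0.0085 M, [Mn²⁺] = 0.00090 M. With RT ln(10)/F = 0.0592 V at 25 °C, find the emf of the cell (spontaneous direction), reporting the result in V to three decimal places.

+0.931 V

Mn³⁺/Mn²⁺ is the cathode (higher E°), Ag⁺/Ag the anode: E°cell = +1.53 − (+0.76) = +0.77 V, n = 1.
Overall: Mn³⁺(aq) + Ag(s) → Mn²⁺(aq) + Ag⁺(aq)
Q = [Mn²⁺]·[Ag⁺] / ([Mn³⁺]); log Q = -2.720.
E = E° − (0.0592/n) log Q = +0.77 − (0.0592/1)(-2.720) = +0.931 V.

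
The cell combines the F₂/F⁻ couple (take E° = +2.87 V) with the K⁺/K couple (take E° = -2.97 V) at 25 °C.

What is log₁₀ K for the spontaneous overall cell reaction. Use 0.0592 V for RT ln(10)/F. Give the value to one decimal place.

Cathode: F₂/F⁻; anode: K⁺/K. E°cell = +5.84 V, n = 2.
log K = nE°cell / 0.0592 = (2)(+5.84) / 0.0592 = 197.3.

197.3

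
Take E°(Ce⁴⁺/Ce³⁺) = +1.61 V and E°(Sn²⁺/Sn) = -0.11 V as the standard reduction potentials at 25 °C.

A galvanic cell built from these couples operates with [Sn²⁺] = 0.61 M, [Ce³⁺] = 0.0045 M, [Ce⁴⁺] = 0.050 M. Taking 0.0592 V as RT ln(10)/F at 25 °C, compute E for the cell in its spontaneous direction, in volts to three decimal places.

+1.788 V

Ce⁴⁺/Ce³⁺ is the cathode (higher E°), Sn²⁺/Sn the anode: E°cell = +1.61 − (-0.11) = +1.72 V, n = 2.
Overall: 2 Ce⁴⁺(aq) + Sn(s) → 2 Ce³⁺(aq) + Sn²⁺(aq)
Q = [Ce³⁺]^2·[Sn²⁺] / ([Ce⁴⁺]^2); log Q = -2.306.
E = E° − (0.0592/n) log Q = +1.72 − (0.0592/2)(-2.306) = +1.788 V.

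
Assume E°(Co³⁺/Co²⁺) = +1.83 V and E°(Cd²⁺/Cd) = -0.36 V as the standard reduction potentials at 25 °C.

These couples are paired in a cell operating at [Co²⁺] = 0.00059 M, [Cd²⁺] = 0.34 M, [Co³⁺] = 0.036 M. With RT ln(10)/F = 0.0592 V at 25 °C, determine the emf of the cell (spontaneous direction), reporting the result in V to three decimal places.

+2.310 V

Co³⁺/Co²⁺ is the cathode (higher E°), Cd²⁺/Cd the anode: E°cell = +1.83 − (-0.36) = +2.19 V, n = 2.
Overall: 2 Co³⁺(aq) + Cd(s) → 2 Co²⁺(aq) + Cd²⁺(aq)
Q = [Co²⁺]^2·[Cd²⁺] / ([Co³⁺]^2); log Q = -4.039.
E = E° − (0.0592/n) log Q = +2.19 − (0.0592/2)(-4.039) = +2.310 V.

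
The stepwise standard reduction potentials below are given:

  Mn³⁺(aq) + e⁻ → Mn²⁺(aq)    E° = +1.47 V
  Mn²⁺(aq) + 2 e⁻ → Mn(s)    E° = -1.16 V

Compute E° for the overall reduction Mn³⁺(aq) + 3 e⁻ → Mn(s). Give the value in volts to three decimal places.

Standard free energies of sequential steps add: ΔG°₃ = ΔG°₁ + ΔG°₂, so n₃E°₃ = n₁E°₁ + n₂E°₂.
E°₃ = (1×+1.47 + 2×-1.16) / 3 = (-0.850) / 3 = -0.283 V.
Simply averaging or adding the two E° values would be wrong; the electron-weighted sum is required.

-0.283 V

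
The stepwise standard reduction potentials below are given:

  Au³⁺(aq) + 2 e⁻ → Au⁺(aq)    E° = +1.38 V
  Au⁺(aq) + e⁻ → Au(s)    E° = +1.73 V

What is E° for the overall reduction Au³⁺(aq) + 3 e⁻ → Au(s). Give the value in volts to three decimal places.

+1.497 V

Adding the free-energy changes (−nFE°) of the two steps gives −n₃FE°₃ = −n₁FE°₁ − n₂FE°₂.
E°₃ = (2×+1.38 + 1×+1.73) / 3 = (+4.490) / 3 = +1.497 V.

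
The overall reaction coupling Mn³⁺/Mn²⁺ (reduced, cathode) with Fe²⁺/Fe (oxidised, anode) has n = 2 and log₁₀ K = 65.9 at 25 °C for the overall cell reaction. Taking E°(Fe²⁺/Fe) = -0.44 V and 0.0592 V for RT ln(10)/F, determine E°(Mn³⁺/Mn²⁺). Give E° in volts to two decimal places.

E°cell = (0.0592/n)·log K = (0.0592/2)(65.9) = +1.951 V.
Since Mn³⁺/Mn²⁺ is the cathode and Fe²⁺/Fe the anode, E°cell = E°(Mn³⁺/Mn²⁺) − E°(Fe²⁺/Fe).
So E°(Mn³⁺/Mn²⁺) = E°cell + E°(Fe²⁺/Fe) = +1.951 + (-0.44) = +1.51 V.

+1.51 V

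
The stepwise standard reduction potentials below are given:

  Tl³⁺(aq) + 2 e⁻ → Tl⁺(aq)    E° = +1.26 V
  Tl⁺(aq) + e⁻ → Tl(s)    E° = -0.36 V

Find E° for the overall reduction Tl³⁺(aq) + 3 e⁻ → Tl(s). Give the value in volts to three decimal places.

Adding the free-energy changes (−nFE°) of the two steps gives −n₃FE°₃ = −n₁FE°₁ − n₂FE°₂.
E°₃ = (2×+1.26 + 1×-0.36) / 3 = (+2.160) / 3 = +0.720 V.

+0.720 V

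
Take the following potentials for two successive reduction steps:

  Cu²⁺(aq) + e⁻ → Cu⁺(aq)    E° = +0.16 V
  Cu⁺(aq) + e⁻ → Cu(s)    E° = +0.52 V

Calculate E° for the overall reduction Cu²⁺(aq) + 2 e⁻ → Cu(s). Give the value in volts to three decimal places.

+0.340 V

Adding the free-energy changes (−nFE°) of the two steps gives −n₃FE°₃ = −n₁FE°₁ − n₂FE°₂.
E°₃ = (1×+0.16 + 1×+0.52) / 2 = (+0.680) / 2 = +0.340 V.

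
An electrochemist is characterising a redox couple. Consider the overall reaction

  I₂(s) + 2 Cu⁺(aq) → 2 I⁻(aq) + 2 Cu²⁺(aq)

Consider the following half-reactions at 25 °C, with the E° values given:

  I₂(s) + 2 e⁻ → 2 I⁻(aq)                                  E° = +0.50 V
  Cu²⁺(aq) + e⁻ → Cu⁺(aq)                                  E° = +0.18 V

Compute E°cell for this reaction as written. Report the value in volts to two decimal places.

+0.32 V

The I₂/I⁻ couple has the higher reduction potential, so it is the cathode; Cu²⁺/Cu⁺ is oxidised at the anode.
E°cell = E°(cathode) − E°(anode) = (+0.50) − (+0.18) = +0.32 V.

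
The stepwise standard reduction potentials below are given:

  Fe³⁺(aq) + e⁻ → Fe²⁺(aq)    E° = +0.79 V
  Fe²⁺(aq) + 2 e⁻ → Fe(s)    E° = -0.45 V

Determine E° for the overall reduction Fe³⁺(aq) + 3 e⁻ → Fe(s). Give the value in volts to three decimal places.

Since ΔG° = −nFE° is additive over sequential reductions, n₃E°₃ = n₁E°₁ + n₂E°₂.
E°₃ = (1×+0.79 + 2×-0.45) / 3 = (-0.110) / 3 = -0.037 V.
E° values themselves are not directly additive — weighting by electron count is essential.

-0.037 V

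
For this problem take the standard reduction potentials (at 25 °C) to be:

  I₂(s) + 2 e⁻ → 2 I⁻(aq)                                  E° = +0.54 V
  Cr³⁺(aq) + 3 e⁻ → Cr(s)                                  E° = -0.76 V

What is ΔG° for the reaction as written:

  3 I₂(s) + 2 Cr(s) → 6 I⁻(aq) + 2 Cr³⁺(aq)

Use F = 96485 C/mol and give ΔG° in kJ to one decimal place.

-752.6 kJ

As written, I₂/I⁻ is reduced (cathode) and Cr³⁺/Cr is oxidised (anode), so E°cell = (+0.54) − (-0.76) = +1.30 V.
Balancing electrons gives n = 6.
ΔG° = −nFE° = −(6)(96485)(+1.30) = -752,583 J = -752.6 kJ.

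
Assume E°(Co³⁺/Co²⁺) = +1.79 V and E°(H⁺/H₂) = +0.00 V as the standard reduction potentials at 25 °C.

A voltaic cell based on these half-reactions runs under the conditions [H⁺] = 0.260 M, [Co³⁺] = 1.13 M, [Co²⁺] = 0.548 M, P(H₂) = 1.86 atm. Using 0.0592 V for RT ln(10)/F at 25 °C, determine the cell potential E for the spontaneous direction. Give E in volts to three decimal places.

Co³⁺/Co²⁺ is the cathode (higher E°), H⁺/H₂ the anode: E°cell = +1.79 − (+0.00) = +1.79 V, n = 2.
Overall: 2 Co³⁺(aq) + H₂(g) → 2 Co²⁺(aq) + 2 H⁺(aq)
Q = [Co²⁺]^2·[H⁺]^2 / ([Co³⁺]^2·P(H₂)); log Q = -2.068.
E = E° − (0.0592/n) log Q = +1.79 − (0.0592/2)(-2.068) = +1.851 V.

+1.851 V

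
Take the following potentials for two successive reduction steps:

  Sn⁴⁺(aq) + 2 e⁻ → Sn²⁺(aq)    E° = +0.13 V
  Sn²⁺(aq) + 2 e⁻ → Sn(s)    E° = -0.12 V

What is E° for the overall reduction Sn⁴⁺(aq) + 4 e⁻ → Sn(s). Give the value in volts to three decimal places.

+0.005 V

Since ΔG° = −nFE° is additive over sequential reductions, n₃E°₃ = n₁E°₁ + n₂E°₂.
E°₃ = (2×+0.13 + 2×-0.12) / 4 = (+0.020) / 4 = +0.005 V.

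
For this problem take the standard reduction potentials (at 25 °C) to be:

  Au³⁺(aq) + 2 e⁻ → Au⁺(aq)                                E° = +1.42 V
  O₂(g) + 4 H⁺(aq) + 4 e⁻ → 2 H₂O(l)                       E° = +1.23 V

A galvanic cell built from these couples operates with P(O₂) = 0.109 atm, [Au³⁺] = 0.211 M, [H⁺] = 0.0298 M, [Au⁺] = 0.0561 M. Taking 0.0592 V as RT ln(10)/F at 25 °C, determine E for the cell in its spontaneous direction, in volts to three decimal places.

Au³⁺/Au⁺ is the cathode (higher E°), O₂/H₂O the anode: E°cell = +1.42 − (+1.23) = +0.19 V, n = 4.
Overall: 2 Au³⁺(aq) + 2 H₂O(l) → 2 Au⁺(aq) + O₂(g) + 4 H⁺(aq)
Q = [Au⁺]^2·P(O₂)·[H⁺]^4 / ([Au³⁺]^2); log Q = -8.216.
E = E° − (0.0592/n) log Q = +0.19 − (0.0592/4)(-8.216) = +0.312 V.

+0.312 V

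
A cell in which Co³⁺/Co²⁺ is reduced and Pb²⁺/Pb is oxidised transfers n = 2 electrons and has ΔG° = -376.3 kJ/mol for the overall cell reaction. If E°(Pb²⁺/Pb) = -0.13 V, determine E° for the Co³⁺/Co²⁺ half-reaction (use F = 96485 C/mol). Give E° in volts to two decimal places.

E°cell = −ΔG°/(nF) = −(-376.3×10³)/((2)(96485)) = +1.950 V.
Since Co³⁺/Co²⁺ is the cathode and Pb²⁺/Pb the anode, E°cell = E°(Co³⁺/Co²⁺) − E°(Pb²⁺/Pb).
So E°(Co³⁺/Co²⁺) = E°cell + E°(Pb²⁺/Pb) = +1.950 + (-0.13) = +1.82 V.

+1.82 V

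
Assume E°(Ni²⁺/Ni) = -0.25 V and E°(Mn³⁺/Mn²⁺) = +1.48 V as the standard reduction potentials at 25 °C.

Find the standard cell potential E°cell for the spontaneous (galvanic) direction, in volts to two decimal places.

+1.73 V

The Mn³⁺/Mn²⁺ couple has the higher reduction potential, so it is the cathode; Ni²⁺/Ni is oxidised at the anode.
E°cell = E°(cathode) − E°(anode) = (+1.48) − (-0.25) = +1.73 V.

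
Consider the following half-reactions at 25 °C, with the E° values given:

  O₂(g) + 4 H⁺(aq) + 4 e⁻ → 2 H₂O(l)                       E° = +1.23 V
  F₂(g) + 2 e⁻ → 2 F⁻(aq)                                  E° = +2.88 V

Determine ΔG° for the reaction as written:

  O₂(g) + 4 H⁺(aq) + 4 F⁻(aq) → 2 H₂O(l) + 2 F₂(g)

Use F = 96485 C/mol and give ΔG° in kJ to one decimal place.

+636.8 kJ

As written, O₂/H₂O is reduced (cathode) and F₂/F⁻ is oxidised (anode), so E°cell = (+1.23) − (+2.88) = -1.65 V.
Balancing electrons gives n = 4.
ΔG° = −nFE° = −(4)(96485)(-1.65) = 636,801 J = +636.8 kJ.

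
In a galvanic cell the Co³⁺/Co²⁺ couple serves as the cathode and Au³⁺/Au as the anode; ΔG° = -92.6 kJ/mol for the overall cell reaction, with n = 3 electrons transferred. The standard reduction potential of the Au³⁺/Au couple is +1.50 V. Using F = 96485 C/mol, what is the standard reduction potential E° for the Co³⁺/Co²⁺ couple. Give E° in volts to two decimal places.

+1.82 V

E°cell = −ΔG°/(nF) = −(-92.6×10³)/((3)(96485)) = +0.320 V.
Since Co³⁺/Co²⁺ is the cathode and Au³⁺/Au the anode, E°cell = E°(Co³⁺/Co²⁺) − E°(Au³⁺/Au).
So E°(Co³⁺/Co²⁺) = E°cell + E°(Au³⁺/Au) = +0.320 + (+1.50) = +1.82 V.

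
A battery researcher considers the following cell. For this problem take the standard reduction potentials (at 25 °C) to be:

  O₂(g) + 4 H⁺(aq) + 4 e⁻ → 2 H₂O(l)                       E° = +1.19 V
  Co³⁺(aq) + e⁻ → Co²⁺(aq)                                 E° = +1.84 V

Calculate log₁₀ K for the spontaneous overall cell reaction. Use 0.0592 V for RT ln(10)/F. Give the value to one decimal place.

Cathode: Co³⁺/Co²⁺; anode: O₂/H₂O. E°cell = +0.65 V, n = 4.
log K = nE°cell / 0.0592 = (4)(+0.65) / 0.0592 = 43.9.

43.9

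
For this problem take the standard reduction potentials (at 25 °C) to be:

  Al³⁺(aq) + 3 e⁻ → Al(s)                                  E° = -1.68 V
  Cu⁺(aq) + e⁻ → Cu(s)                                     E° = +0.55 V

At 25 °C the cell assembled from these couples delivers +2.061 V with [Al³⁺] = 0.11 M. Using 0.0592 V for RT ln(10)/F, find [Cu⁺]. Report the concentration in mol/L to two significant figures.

0.00067 M

Cu⁺/Cu is the cathode, Al³⁺/Al the anode: E°cell = +2.23 V, n = 3.
Overall reaction: 3 Cu⁺(aq) + Al(s) → 3 Cu(s) + Al³⁺(aq); Q = [Al³⁺]^1/[Cu⁺]^3.
From E = E° − (0.0592/n) log Q: log Q = (E° − E)·n/0.0592 = (+2.23 − (+2.061))·3/0.0592 = 8.5642.
So 3·log[Cu⁺] = 1·log(0.11) − log Q = -0.9586 − (8.5642) = -9.5228; log[Cu⁺] = -9.5228 / 3 = -3.1743; [Cu⁺] = 10^(-3.1743) ≈ 0.00067 M.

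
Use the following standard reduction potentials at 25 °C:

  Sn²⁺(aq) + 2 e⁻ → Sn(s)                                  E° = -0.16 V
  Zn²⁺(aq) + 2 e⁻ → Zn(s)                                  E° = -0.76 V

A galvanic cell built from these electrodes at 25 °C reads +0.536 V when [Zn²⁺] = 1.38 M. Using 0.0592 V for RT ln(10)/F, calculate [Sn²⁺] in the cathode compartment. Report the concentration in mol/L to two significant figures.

0.0095 M

Sn²⁺/Sn is the cathode, Zn²⁺/Zn the anode: E°cell = +0.60 V, n = 2.
Overall reaction: Sn²⁺(aq) + Zn(s) → Sn(s) + Zn²⁺(aq); Q = [Zn²⁺]^1/[Sn²⁺]^1.
From E = E° − (0.0592/n) log Q: log Q = (E° − E)·n/0.0592 = (+0.60 − (+0.536))·2/0.0592 = 2.1622.
So 1·log[Sn²⁺] = 1·log(1.38) − log Q = 0.1399 − (2.1622) = -2.0223; [Sn²⁺] = 10^(-2.0223) ≈ 0.0095 M.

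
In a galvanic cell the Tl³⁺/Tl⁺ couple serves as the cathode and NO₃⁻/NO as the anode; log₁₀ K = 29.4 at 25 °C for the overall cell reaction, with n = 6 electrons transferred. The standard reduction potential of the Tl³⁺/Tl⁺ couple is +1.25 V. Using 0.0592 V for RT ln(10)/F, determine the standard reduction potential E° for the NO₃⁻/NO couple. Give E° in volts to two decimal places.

+0.96 V

E°cell = (0.0592/n)·log K = (0.0592/6)(29.4) = +0.290 V.
Since Tl³⁺/Tl⁺ is the cathode and NO₃⁻/NO the anode, E°cell = E°(Tl³⁺/Tl⁺) − E°(NO₃⁻/NO).
So E°(NO₃⁻/NO) = E°(Tl³⁺/Tl⁺) − E°cell = (+1.25) − (+0.290) = +0.96 V.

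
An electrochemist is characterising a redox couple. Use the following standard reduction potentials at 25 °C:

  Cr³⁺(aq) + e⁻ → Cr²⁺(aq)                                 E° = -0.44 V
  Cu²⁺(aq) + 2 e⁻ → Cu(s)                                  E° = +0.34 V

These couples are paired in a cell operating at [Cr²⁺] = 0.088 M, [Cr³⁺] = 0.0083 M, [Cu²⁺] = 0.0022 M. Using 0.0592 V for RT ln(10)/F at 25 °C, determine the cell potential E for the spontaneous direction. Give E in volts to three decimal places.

+0.762 V

Cu²⁺/Cu is the cathode (higher E°), Cr³⁺/Cr²⁺ the anode: E°cell = +0.34 − (-0.44) = +0.78 V, n = 2.
Overall: Cu²⁺(aq) + 2 Cr²⁺(aq) → Cu(s) + 2 Cr³⁺(aq)
Q = [Cr³⁺]^2 / ([Cu²⁺]·[Cr²⁺]^2); log Q = 0.607.
E = E° − (0.0592/n) log Q = +0.78 − (0.0592/2)(0.607) = +0.762 V.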